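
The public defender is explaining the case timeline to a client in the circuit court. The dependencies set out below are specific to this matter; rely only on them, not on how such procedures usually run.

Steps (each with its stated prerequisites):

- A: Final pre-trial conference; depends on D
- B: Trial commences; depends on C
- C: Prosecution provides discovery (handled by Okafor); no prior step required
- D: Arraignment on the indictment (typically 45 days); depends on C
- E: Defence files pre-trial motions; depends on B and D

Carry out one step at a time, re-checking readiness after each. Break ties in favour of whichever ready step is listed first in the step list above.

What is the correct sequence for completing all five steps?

C is the only step with nothing outstanding, so it goes first.
B and D are both available; B is listed earlier → B.
That leaves D as the only ready step → D.
Ready: A and E. A is listed earlier → A.
E is the only step now ready → E.

C, B, D, A, E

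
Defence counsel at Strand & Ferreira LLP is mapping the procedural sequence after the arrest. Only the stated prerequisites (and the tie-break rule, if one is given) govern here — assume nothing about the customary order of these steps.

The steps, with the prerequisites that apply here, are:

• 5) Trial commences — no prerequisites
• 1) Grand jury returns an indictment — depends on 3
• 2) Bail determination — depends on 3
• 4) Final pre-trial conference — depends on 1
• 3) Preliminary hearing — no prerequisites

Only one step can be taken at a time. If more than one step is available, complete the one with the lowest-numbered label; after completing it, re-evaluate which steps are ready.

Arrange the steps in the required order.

3, 1, 2, 4, 5

Nothing is required for 3 and 5. 3 has the earlier label → 3 first.
Now 1, 2 and 5 have their prerequisites met. 1 has the earlier label, so 1 next.
Ready: 2, 4 and 5. 2 has the earlier label → 2.
4 and 5 are both available; 4 has the earlier label → 4.
Next only 5 has its prerequisites met → 5.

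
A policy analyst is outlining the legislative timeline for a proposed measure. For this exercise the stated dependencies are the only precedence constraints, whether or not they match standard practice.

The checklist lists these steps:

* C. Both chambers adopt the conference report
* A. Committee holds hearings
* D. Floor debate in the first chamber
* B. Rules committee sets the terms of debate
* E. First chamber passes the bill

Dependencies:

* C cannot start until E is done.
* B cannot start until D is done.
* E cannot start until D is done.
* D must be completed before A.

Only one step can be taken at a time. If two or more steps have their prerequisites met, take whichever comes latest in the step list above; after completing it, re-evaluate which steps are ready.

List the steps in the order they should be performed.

D has no prerequisites → D first.
Now E, B and A have their prerequisites met. E is listed later, so E next.
Now B, A and C have their prerequisites met. B is listed later, so B next.
Now A and C have their prerequisites met. A is listed later, so A next.
C needed E, now all done → C.

D E B A C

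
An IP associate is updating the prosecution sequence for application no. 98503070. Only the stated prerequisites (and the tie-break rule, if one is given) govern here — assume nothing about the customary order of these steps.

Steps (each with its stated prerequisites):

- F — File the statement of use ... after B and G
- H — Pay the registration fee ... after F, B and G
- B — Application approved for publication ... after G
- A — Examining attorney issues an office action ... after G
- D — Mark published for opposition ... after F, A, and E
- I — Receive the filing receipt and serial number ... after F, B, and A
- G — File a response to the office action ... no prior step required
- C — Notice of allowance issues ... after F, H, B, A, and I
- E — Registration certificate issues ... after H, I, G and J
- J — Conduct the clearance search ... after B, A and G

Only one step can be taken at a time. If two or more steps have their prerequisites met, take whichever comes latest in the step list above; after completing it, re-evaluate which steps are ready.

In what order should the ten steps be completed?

Only G has no prerequisites, so it is first.
Ready: A and B. A is listed later → A.
That leaves B as the only ready step → B.
Ready: J and F. J is listed later → J.
That leaves F as the only ready step → F.
I and H are both available; I is listed later → I.
H needed G, B and F, now all done → H.
E and C are both available; E is listed later → E.
D now also ready, so the ready set is {C, D}; C is listed later → C.
D is the only step now ready → D.

G, A, B, J, F, I, H, E, C, D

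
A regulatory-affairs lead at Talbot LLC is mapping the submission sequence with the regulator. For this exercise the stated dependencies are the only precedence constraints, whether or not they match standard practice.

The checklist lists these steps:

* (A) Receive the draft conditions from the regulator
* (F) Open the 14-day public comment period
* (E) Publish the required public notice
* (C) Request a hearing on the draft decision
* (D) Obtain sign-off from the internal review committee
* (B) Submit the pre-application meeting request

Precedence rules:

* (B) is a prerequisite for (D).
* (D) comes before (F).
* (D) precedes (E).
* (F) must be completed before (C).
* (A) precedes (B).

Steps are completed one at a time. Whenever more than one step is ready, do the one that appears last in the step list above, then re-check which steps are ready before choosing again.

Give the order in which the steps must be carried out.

(A) is the only step with nothing outstanding, so it goes first.
That leaves (B) as the only ready step → (B).
(D) needed (B), now all done → (D).
(E) and (F) are both available; (E) is listed later → (E).
(F) needed (D), now all done → (F).
That leaves (C) as the only ready step → (C).

(A) → (B) → (D) → (E) → (F) → (C)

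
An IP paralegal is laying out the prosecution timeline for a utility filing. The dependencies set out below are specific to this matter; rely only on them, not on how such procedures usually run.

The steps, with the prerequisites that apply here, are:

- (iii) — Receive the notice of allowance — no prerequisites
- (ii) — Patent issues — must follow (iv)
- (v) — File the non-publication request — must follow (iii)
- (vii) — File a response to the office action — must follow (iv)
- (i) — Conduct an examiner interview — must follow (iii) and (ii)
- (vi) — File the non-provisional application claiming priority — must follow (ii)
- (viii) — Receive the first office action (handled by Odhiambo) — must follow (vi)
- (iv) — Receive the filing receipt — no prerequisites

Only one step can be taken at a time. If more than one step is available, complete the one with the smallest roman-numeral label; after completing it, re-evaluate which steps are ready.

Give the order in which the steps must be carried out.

(iii), (iv), (ii), (i), (v), (vi), (vii), (viii)

(iii) and (iv) have no prerequisites; (iii) has the earlier label, so (iii) is first.
(v) now also ready, so the ready set is {(iv), (v)}; (iv) has the earlier label → (iv).
(ii) and (vii) now also ready, so the ready set is {(ii), (v), (vii)}; (ii) has the earlier label → (ii).
(i) and (vi) now also ready, so the ready set is {(i), (v), (vi), (vii)}; (i) has the earlier label → (i).
Ready: (v), (vi) and (vii). (v) has the earlier label → (v).
Ready: (vi) and (vii). (vi) has the earlier label → (vi).
(viii) now also ready, so the ready set is {(vii), (viii)}; (vii) has the earlier label → (vii).
(viii) needed (vi), now all done → (viii).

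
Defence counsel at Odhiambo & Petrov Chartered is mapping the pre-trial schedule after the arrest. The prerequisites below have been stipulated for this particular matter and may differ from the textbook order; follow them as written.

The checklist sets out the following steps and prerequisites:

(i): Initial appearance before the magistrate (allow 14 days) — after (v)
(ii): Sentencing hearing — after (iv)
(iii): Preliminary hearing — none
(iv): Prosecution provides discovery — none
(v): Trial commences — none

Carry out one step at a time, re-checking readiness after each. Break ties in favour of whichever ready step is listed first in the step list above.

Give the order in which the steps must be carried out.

(iii) (iv) (ii) (v) (i)

(iii), (iv) and (v) have no prerequisites; (iii) is listed earlier, so (iii) is first.
Now (iv) and (v) have their prerequisites met. (iv) is listed earlier, so (iv) next.
(ii) now also ready, so the ready set is {(ii), (v)}; (ii) is listed earlier → (ii).
Next only (v) has its prerequisites met → (v).
Next only (i) has its prerequisites met → (i).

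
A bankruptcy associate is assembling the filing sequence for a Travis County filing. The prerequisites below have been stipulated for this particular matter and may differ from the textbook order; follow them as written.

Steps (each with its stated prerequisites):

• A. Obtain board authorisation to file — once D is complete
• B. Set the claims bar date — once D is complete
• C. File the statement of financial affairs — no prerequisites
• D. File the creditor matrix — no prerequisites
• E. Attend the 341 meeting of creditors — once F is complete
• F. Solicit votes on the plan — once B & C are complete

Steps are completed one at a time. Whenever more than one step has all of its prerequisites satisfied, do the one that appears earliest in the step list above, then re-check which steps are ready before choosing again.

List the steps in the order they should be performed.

C, D, A, B, F, E

C and D have no prerequisites; C is listed earlier, so C is first.
Next only D has its prerequisites met → D.
Ready: A and B. A is listed earlier → A.
B is the only step now ready → B.
F is the only step now ready → F.
Next only E has its prerequisites met → E.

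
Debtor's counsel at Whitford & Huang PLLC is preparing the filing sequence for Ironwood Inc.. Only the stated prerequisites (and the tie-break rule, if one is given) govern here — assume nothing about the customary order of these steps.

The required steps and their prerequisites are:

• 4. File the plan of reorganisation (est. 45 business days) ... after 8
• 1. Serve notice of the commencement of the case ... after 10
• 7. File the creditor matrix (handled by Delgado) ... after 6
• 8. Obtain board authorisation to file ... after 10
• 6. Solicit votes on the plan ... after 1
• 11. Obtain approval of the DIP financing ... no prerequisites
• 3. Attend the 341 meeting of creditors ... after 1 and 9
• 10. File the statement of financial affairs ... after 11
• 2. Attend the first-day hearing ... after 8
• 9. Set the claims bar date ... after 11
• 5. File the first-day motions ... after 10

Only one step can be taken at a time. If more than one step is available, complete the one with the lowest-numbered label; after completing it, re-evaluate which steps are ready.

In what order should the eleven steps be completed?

Only 11 has no prerequisites, so it is first.
Now 9 and 10 have their prerequisites met. 9 has the earlier label, so 9 next.
Next only 10 has its prerequisites met → 10.
1, 5 and 8 are all available; 1 has the earlier label → 1.
3 and 6 now also ready, so the ready set is {3, 5, 6, 8}; 3 has the earlier label → 3.
Now 5, 6 and 8 have their prerequisites met. 5 has the earlier label, so 5 next.
Now 6 and 8 have their prerequisites met. 6 has the earlier label, so 6 next.
7 now also ready, so the ready set is {7, 8}; 7 has the earlier label → 7.
8 needed 10, now all done → 8.
Now 2 and 4 have their prerequisites met. 2 has the earlier label, so 2 next.
4 needed 8, now all done → 4.

11 → 9 → 10 → 1 → 3 → 5 → 6 → 7 → 8 → 2 → 4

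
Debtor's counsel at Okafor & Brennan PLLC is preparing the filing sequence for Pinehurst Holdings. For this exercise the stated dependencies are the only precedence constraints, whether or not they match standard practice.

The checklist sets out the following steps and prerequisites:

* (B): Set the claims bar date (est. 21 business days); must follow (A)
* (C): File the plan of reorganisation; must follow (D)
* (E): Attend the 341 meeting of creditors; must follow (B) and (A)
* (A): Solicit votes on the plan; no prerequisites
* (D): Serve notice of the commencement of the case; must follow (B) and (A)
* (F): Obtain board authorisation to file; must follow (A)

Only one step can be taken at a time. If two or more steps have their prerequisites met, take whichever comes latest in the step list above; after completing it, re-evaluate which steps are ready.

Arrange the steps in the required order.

(A), (F), (B), (D), (E), (C)

Only (A) has no prerequisites, so it is first.
Ready: (F) and (B). (F) is listed later → (F).
That leaves (B) as the only ready step → (B).
Now (D) and (E) have their prerequisites met. (D) is listed later, so (D) next.
Now (E) and (C) have their prerequisites met. (E) is listed later, so (E) next.
Next only (C) has its prerequisites met → (C).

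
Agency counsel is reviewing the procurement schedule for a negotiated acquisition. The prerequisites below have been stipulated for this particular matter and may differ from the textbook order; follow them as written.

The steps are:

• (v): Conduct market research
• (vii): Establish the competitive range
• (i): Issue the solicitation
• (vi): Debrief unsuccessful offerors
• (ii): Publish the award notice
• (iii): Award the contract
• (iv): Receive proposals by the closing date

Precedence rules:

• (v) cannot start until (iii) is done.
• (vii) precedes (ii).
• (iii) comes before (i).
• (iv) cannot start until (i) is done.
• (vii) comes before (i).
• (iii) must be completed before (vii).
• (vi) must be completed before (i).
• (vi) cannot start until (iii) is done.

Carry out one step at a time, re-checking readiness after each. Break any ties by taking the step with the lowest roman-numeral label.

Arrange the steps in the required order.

Only (iii) has no prerequisites, so it is first.
(v), (vi) and (vii) are all available; (v) has the earlier label → (v).
Ready: (vi) and (vii). (vi) has the earlier label → (vi).
(vii) needed (iii), now all done → (vii).
(i) and (ii) are both available; (i) has the earlier label → (i).
(iv) now also ready, so the ready set is {(ii), (iv)}; (ii) has the earlier label → (ii).
That leaves (iv) as the only ready step → (iv).

(iii) → (v) → (vi) → (vii) → (i) → (ii) → (iv)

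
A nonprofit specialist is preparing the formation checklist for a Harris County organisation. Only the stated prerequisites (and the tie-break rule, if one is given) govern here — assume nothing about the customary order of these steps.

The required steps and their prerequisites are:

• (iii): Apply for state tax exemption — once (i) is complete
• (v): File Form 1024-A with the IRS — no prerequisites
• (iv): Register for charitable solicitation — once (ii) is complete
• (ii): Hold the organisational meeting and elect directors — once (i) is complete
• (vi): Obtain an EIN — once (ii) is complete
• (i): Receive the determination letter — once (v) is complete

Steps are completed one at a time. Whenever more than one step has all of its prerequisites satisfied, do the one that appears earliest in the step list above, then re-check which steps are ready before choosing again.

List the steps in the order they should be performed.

(v) → (i) → (iii) → (ii) → (iv) → (vi)

(v) is the only step with nothing outstanding, so it goes first.
That leaves (i) as the only ready step → (i).
Now (iii) and (ii) have their prerequisites met. (iii) is listed earlier, so (iii) next.
That leaves (ii) as the only ready step → (ii).
(iv) and (vi) are both available; (iv) is listed earlier → (iv).
That leaves (vi) as the only ready step → (vi).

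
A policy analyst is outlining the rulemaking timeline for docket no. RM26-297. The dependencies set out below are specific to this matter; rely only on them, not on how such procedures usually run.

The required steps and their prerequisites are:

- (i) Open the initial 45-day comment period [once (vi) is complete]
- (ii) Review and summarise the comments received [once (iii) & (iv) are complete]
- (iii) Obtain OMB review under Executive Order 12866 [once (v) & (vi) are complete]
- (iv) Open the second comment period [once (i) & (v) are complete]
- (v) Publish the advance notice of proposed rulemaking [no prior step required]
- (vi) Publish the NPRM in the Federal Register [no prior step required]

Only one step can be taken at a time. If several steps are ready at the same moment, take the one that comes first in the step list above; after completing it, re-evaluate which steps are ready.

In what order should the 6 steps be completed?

(v) → (vi) → (i) → (iii) → (iv) → (ii)

(v) and (vi) have no prerequisites; (v) is listed earlier, so (v) is first.
That leaves (vi) as the only ready step → (vi).
Ready: (i) and (iii). (i) is listed earlier → (i).
(iv) now also ready, so the ready set is {(iii), (iv)}; (iii) is listed earlier → (iii).
(iv) is the only step now ready → (iv).
(ii) is the only step now ready → (ii).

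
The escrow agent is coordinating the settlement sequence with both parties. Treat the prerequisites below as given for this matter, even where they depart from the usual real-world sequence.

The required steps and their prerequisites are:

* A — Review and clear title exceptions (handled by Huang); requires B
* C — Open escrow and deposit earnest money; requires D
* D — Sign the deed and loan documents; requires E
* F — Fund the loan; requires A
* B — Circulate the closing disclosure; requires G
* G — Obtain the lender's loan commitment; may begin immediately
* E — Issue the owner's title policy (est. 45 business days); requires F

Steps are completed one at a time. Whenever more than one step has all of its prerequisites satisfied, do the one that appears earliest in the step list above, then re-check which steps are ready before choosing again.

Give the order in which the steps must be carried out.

G is the only step with nothing outstanding, so it goes first.
Next only B has its prerequisites met → B.
A needed B, now all done → A.
That leaves F as the only ready step → F.
E needed F, now all done → E.
D is the only step now ready → D.
C is the only step now ready → C.

G, B, A, F, E, D, C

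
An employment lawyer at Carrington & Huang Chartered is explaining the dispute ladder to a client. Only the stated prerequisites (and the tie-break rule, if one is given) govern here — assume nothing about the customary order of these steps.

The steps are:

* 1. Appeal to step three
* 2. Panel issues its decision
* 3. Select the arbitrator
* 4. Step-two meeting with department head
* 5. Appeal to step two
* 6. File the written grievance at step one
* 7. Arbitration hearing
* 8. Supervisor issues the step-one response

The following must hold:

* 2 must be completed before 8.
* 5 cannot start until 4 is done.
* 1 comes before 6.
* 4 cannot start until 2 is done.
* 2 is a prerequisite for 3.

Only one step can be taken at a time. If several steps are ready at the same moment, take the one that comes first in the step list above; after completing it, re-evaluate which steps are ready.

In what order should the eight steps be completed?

Nothing is required for 1, 2 and 7. 1 is listed earlier → 1 first.
2, 6 and 7 are all available; 2 is listed earlier → 2.
3, 4, 6, 7 and 8 are all available; 3 is listed earlier → 3.
Ready: 4, 6, 7 and 8. 4 is listed earlier → 4.
5 now also ready, so the ready set is {5, 6, 7, 8}; 5 is listed earlier → 5.
6, 7 and 8 are all available; 6 is listed earlier → 6.
7 and 8 are both available; 7 is listed earlier → 7.
That leaves 8 as the only ready step → 8.

1 2 3 4 5 6 7 8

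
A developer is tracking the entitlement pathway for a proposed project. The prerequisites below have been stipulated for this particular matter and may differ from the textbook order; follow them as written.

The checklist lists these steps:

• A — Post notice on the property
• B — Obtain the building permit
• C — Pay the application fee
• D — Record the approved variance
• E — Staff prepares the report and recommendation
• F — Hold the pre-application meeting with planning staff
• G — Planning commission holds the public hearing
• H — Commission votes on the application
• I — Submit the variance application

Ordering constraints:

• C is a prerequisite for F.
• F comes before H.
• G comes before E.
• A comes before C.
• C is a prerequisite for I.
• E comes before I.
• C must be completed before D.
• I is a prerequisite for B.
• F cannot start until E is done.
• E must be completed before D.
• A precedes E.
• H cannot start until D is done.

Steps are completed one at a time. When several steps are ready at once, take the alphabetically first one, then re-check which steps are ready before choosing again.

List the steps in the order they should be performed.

A and G have no prerequisites; A has the earlier label, so A is first.
C now also ready, so the ready set is {C, G}; C has the earlier label → C.
G is the only step now ready → G.
E needed A and G, now all done → E.
D, F and I are all available; D has the earlier label → D.
F and I are both available; F has the earlier label → F.
Ready: H and I. H has the earlier label → H.
I needed C and E, now all done → I.
B needed I, now all done → B.

A C G E D F H I B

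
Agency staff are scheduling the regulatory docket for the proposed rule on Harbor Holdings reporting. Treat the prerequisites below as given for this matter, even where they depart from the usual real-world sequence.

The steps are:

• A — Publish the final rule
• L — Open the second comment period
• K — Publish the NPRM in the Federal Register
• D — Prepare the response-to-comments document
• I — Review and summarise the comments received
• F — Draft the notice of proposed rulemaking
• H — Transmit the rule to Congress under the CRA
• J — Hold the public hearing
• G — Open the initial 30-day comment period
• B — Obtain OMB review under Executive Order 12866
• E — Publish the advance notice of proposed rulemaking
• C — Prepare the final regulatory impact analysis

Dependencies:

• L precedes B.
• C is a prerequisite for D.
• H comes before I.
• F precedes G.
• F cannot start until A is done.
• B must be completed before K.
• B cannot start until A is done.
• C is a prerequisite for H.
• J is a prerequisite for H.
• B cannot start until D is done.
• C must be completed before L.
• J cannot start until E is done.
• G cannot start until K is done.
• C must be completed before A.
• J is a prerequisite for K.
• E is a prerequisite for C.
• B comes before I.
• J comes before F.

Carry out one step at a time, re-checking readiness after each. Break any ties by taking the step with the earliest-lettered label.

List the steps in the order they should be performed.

E is the only step with nothing outstanding, so it goes first.
Ready: C and J. C has the earlier label → C.
Ready: A, D, J and L. A has the earlier label → A.
Ready: D, J and L. D has the earlier label → D.
Now J and L have their prerequisites met. J has the earlier label, so J next.
F, H and L are all available; F has the earlier label → F.
H and L are both available; H has the earlier label → H.
L needed C, now all done → L.
B is the only step now ready → B.
Ready: I and K. I has the earlier label → I.
K is the only step now ready → K.
Next only G has its prerequisites met → G.

E → C → A → D → J → F → H → L → B → I → K → G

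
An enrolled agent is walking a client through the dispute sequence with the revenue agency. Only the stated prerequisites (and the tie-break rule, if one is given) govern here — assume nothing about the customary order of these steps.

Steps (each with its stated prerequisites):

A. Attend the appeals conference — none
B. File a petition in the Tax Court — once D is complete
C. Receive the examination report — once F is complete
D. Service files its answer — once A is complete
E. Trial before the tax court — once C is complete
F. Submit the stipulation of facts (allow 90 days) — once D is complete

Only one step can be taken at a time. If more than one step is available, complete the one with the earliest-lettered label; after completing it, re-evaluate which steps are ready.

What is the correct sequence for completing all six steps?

A, D, B, F, C, E

Only A has no prerequisites, so it is first.
D needed A, now all done → D.
Ready: B and F. B has the earlier label → B.
F needed D, now all done → F.
C needed F, now all done → C.
E needed C, now all done → E.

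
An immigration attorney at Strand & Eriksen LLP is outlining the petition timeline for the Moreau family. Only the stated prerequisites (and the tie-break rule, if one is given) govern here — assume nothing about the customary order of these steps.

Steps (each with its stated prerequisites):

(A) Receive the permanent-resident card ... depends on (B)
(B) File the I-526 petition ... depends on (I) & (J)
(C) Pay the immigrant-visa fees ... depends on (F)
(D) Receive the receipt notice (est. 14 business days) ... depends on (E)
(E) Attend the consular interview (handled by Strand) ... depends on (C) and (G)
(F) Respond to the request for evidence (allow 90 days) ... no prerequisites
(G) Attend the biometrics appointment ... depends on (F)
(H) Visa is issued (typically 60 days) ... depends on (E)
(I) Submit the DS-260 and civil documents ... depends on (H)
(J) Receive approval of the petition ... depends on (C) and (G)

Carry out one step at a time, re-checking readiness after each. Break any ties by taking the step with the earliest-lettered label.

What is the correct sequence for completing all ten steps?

(F) is the only step with nothing outstanding, so it goes first.
Ready: (C) and (G). (C) has the earlier label → (C).
Next only (G) has its prerequisites met → (G).
(E) and (J) are both available; (E) has the earlier label → (E).
(D), (H) and (J) are all available; (D) has the earlier label → (D).
Ready: (H) and (J). (H) has the earlier label → (H).
(I) now also ready, so the ready set is {(I), (J)}; (I) has the earlier label → (I).
(J) is the only step now ready → (J).
(B) is the only step now ready → (B).
(A) needed (B), now all done → (A).

(F) → (C) → (G) → (E) → (D) → (H) → (I) → (J) → (B) → (A)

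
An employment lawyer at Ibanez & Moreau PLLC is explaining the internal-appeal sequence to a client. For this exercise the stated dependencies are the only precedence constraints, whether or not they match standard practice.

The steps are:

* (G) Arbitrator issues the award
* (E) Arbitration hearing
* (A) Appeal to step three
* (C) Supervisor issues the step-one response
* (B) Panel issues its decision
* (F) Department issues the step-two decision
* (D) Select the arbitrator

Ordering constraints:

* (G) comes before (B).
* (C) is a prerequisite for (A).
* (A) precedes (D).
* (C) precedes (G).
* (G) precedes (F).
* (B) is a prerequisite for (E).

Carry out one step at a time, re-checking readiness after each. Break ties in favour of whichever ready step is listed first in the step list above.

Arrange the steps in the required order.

Only (C) has no prerequisites, so it is first.
Now (G) and (A) have their prerequisites met. (G) is listed earlier, so (G) next.
(A), (B) and (F) are all available; (A) is listed earlier → (A).
(D) now also ready, so the ready set is {(B), (F), (D)}; (B) is listed earlier → (B).
(E) now also ready, so the ready set is {(E), (F), (D)}; (E) is listed earlier → (E).
(F) and (D) are both available; (F) is listed earlier → (F).
(D) needed (A), now all done → (D).

(C) (G) (A) (B) (E) (F) (D)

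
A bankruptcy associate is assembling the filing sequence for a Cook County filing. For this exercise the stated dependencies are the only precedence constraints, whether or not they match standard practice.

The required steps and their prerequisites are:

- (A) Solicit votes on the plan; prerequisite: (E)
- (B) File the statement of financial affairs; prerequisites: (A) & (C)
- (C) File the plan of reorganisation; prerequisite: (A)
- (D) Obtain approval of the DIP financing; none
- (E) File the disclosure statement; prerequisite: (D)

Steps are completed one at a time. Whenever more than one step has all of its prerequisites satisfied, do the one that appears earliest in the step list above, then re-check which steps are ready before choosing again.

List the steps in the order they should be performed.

(D) → (E) → (A) → (C) → (B)

(D) has no prerequisites → (D) first.
(E) is the only step now ready → (E).
That leaves (A) as the only ready step → (A).
That leaves (C) as the only ready step → (C).
(B) is the only step now ready → (B).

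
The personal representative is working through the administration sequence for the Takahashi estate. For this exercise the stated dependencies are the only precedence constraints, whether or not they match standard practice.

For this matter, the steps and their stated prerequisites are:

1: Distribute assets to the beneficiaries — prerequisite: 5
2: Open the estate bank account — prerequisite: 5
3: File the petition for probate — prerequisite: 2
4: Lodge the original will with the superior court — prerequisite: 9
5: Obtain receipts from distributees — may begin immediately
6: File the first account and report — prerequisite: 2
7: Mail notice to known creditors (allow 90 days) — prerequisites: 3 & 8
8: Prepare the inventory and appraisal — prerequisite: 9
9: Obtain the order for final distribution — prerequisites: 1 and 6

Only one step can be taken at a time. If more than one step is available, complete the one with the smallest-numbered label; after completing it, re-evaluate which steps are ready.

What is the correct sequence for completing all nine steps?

5 has no prerequisites → 5 first.
1 and 2 are both available; 1 has the earlier label → 1.
That leaves 2 as the only ready step → 2.
Ready: 3 and 6. 3 has the earlier label → 3.
6 is the only step now ready → 6.
That leaves 9 as the only ready step → 9.
Now 4 and 8 have their prerequisites met. 4 has the earlier label, so 4 next.
Next only 8 has its prerequisites met → 8.
7 is the only step now ready → 7.

5, 1, 2, 3, 6, 9, 4, 8, 7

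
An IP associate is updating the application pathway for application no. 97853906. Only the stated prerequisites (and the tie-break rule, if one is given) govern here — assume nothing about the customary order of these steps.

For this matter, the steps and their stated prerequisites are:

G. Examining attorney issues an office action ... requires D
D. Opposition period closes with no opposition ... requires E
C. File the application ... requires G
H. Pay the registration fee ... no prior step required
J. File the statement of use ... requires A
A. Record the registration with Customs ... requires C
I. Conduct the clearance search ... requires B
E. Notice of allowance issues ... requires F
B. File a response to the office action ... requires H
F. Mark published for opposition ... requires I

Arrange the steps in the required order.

H B I F E D G C A J

H has no prerequisites → H first.
B needed H, now all done → B.
I needed B, now all done → I.
F needed I, now all done → F.
That leaves E as the only ready step → E.
D needed E, now all done → D.
That leaves G as the only ready step → G.
C needed G, now all done → C.
A needed C, now all done → A.
Next only J has its prerequisites met → J.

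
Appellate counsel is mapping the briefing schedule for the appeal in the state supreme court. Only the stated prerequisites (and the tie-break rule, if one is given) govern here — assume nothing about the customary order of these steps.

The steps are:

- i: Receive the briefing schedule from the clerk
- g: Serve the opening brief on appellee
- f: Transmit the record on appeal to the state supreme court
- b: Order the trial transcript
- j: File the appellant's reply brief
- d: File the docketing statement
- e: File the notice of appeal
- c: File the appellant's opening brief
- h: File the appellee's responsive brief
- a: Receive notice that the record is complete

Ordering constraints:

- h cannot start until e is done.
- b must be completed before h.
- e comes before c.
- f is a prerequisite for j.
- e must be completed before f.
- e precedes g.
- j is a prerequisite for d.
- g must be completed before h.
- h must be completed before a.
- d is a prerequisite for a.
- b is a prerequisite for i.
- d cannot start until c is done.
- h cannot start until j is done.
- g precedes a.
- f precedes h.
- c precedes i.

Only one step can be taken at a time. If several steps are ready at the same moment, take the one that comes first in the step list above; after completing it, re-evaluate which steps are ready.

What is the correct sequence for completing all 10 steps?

Nothing is required for b and e. b is listed earlier → b first.
Next only e has its prerequisites met → e.
g, f and c are all available; g is listed earlier → g.
f and c are both available; f is listed earlier → f.
Now j and c have their prerequisites met. j is listed earlier, so j next.
h now also ready, so the ready set is {c, h}; c is listed earlier → c.
Ready: i, d and h. i is listed earlier → i.
d and h are both available; d is listed earlier → d.
h needed g, f, b, j and e, now all done → h.
a needed g, d and h, now all done → a.

b → e → g → f → j → c → i → d → h → a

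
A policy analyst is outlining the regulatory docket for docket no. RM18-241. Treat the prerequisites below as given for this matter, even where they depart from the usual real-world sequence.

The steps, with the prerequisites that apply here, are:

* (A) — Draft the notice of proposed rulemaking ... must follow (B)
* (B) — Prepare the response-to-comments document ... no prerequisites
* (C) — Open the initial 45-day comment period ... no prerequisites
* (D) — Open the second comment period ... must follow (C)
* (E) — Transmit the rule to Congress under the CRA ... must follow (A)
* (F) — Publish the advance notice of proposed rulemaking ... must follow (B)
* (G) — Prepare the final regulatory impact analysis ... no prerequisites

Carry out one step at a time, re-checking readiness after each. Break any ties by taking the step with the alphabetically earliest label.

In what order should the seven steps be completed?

(B), (C) and (G) have no prerequisites; (B) has the earlier label, so (B) is first.
Ready: (A), (C), (F) and (G). (A) has the earlier label → (A).
(E) now also ready, so the ready set is {(C), (E), (F), (G)}; (C) has the earlier label → (C).
(D) now also ready, so the ready set is {(D), (E), (F), (G)}; (D) has the earlier label → (D).
Now (E), (F) and (G) have their prerequisites met. (E) has the earlier label, so (E) next.
(F) and (G) are both available; (F) has the earlier label → (F).
That leaves (G) as the only ready step → (G).

(B) → (A) → (C) → (D) → (E) → (F) → (G)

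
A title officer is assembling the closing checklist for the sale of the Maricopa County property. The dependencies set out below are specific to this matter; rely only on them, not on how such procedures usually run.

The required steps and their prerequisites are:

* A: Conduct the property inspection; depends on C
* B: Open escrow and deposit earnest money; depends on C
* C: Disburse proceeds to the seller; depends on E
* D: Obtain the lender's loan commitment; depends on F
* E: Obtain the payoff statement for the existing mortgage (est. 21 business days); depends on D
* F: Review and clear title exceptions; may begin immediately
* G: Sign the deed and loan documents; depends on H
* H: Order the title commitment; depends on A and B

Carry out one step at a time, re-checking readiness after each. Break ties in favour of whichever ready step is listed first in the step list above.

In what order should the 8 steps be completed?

Only F has no prerequisites, so it is first.
D needed F, now all done → D.
E needed D, now all done → E.
C is the only step now ready → C.
Ready: A and B. A is listed earlier → A.
That leaves B as the only ready step → B.
That leaves H as the only ready step → H.
G needed H, now all done → G.

F, D, E, C, A, B, H, G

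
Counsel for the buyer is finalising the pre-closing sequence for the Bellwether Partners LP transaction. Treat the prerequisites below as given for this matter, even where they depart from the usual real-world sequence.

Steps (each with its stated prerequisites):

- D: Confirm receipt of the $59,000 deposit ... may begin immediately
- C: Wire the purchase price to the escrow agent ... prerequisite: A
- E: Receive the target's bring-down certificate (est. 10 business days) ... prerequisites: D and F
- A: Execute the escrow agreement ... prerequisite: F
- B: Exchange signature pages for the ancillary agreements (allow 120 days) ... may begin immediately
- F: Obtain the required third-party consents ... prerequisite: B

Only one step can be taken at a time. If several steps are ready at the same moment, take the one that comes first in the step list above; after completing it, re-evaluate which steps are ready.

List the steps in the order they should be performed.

D B F E A C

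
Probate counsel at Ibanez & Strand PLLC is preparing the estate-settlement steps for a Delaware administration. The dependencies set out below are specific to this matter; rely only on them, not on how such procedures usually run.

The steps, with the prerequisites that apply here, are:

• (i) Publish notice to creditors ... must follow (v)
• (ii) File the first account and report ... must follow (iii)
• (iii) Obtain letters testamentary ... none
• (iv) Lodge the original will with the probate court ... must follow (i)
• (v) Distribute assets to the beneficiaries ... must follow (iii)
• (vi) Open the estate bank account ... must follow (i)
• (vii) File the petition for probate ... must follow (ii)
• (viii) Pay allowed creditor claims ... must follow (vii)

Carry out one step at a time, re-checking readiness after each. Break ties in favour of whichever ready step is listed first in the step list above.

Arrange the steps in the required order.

(iii) (ii) (v) (i) (iv) (vi) (vii) (viii)

Only (iii) has no prerequisites, so it is first.
Now (ii) and (v) have their prerequisites met. (ii) is listed earlier, so (ii) next.
(vii) now also ready, so the ready set is {(v), (vii)}; (v) is listed earlier → (v).
Now (i) and (vii) have their prerequisites met. (i) is listed earlier, so (i) next.
(iv) and (vi) now also ready, so the ready set is {(iv), (vi), (vii)}; (iv) is listed earlier → (iv).
(vi) and (vii) are both available; (vi) is listed earlier → (vi).
(vii) needed (ii), now all done → (vii).
(viii) needed (vii), now all done → (viii).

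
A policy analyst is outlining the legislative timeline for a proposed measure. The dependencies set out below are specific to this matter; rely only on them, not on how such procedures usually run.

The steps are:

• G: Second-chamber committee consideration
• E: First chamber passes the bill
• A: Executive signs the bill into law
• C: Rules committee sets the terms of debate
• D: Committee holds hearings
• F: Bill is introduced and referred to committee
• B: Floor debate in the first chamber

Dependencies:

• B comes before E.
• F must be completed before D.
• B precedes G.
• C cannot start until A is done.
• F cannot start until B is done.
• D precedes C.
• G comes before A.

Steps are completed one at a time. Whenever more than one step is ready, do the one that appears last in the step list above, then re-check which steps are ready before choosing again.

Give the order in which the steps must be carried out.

Only B has no prerequisites, so it is first.
F, E and G are all available; F is listed later → F.
D now also ready, so the ready set is {D, E, G}; D is listed later → D.
E and G are both available; E is listed later → E.
Next only G has its prerequisites met → G.
That leaves A as the only ready step → A.
C needed D and A, now all done → C.

B → F → D → E → G → A → C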